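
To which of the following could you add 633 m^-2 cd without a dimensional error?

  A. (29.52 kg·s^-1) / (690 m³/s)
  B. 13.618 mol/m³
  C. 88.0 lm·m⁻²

C.

Reference: m⁻²·cd.
Each option:
  A. [kg·s⁻¹] / [m³·s⁻¹] = kg·m⁻³
  B. mol·m⁻³ = m⁻³·mol
  C. lm·m⁻² = cd·m⁻² = m⁻²·cd  ← same
Only C. matches m⁻²·cd.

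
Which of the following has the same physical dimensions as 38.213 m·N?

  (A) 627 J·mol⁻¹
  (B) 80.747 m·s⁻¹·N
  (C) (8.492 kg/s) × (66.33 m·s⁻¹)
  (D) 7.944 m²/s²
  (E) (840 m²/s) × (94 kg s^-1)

(E)

Reference: N·m = kg·m·s⁻²·m = kg·m²·s⁻².
Each option:
  (A) J·mol⁻¹ = N·m·mol⁻¹ = kg·m²·s⁻²·mol⁻¹
  (B) N·m·s⁻¹ = kg·m·s⁻²·m·s⁻¹ = kg·m²·s⁻³
  (C) [kg·s⁻¹] · [m·s⁻¹] = kg·m·s⁻²
  (D) m²·s⁻²
  (E) [m²·s⁻¹] · [kg·s⁻¹] = kg·m²·s⁻²  ← same
Only (E) matches kg·m²·s⁻².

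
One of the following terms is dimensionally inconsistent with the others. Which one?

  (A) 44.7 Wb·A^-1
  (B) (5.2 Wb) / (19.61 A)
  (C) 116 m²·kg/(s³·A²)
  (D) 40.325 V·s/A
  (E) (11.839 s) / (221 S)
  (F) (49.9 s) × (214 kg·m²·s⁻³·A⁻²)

(C)

Work out the base dimensions of each:
  (A) Wb·A⁻¹ = V·s·A⁻¹ = kg·m²·s⁻²·A⁻²
  (B) [kg·m²·s⁻²·A⁻¹] / [A] = kg·m²·s⁻²·A⁻²
  (C) kg·m²·s⁻³·A⁻²
  (D) V·s·A⁻¹ = J·C⁻¹·s·A⁻¹ = kg·m²·s⁻²·A⁻²
  (E) [s] / [kg⁻¹·m⁻²·s³·A²] = kg·m²·s⁻²·A⁻²
  (F) [s] · [kg·m²·s⁻³·A⁻²] = kg·m²·s⁻²·A⁻²
All reduce to kg·m²·s⁻²·A⁻² except (C), which is kg·m²·s⁻³·A⁻².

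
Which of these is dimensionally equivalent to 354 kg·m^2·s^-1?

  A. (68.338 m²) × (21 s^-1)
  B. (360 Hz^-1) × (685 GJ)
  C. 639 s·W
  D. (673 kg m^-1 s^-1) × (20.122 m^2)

Reference: kg·m²·s⁻¹.
Each option:
  A. [m²] · [s⁻¹] = m²·s⁻¹
  B. [s] · [kg·m²·s⁻²] = kg·m²·s⁻¹  ← same
  C. W·s = J·s⁻¹·s = kg·m²·s⁻²
  D. [kg·m⁻¹·s⁻¹] · [m²] = kg·m·s⁻¹
Only B. matches kg·m²·s⁻¹.

B.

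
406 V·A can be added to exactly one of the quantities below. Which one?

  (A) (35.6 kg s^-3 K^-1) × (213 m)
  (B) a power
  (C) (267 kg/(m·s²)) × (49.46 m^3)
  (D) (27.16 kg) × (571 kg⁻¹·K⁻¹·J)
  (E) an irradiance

(B)

Reference: V·A = J·C⁻¹·A = kg·m²·s⁻³.
Each option:
  (A) [kg·s⁻³·K⁻¹] · [m] = kg·m·s⁻³·K⁻¹
  (B) [power] = kg·m²·s⁻³  ← same
  (C) [kg·m⁻¹·s⁻²] · [m³] = kg·m²·s⁻²
  (D) [kg] · [m²·s⁻²·K⁻¹] = kg·m²·s⁻²·K⁻¹
  (E) [irradiance] = kg·s⁻³
Only (B) matches kg·m²·s⁻³.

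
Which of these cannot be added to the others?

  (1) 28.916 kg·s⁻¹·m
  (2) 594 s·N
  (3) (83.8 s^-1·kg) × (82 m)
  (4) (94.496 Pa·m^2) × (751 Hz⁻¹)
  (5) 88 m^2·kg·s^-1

(5)

Reduce each to base SI dimensions:
  (1) kg·m·s⁻¹
  (2) N·s = kg·m·s⁻²·s = kg·m·s⁻¹
  (3) [kg·s⁻¹] · [m] = kg·m·s⁻¹
  (4) [kg·m·s⁻²] · [s] = kg·m·s⁻¹
  (5) kg·m²·s⁻¹
All reduce to kg·m·s⁻¹ except (5), which is kg·m²·s⁻¹.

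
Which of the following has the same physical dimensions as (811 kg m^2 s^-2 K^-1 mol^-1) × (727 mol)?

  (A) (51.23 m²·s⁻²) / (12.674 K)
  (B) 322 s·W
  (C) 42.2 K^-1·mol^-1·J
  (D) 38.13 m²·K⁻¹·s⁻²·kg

Reference: [kg·m²·s⁻²·K⁻¹·mol⁻¹] · [mol] = kg·m²·s⁻²·K⁻¹.
Each option:
  (A) [m²·s⁻²] / [K] = m²·s⁻²·K⁻¹
  (B) W·s = J·s⁻¹·s = kg·m²·s⁻²
  (C) J·mol⁻¹·K⁻¹ = N·m·mol⁻¹·K⁻¹ = kg·m²·s⁻²·K⁻¹·mol⁻¹
  (D) kg·m²·s⁻²·K⁻¹  ← same
Only (D) matches kg·m²·s⁻²·K⁻¹.

(D)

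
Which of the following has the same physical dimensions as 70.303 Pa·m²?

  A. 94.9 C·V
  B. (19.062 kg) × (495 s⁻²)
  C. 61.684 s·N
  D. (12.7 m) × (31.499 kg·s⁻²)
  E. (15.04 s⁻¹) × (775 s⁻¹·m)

D.

Reference: Pa·m² = N·m⁻²·m² = kg·m·s⁻².
Each option:
  A. C·V = s·A·J·C⁻¹ = kg·m²·s⁻²
  B. [kg] · [s⁻²] = kg·s⁻²
  C. N·s = kg·m·s⁻²·s = kg·m·s⁻¹
  D. [m] · [kg·s⁻²] = kg·m·s⁻²  ← same
  E. [s⁻¹] · [m·s⁻¹] = m·s⁻²
Only D. matches kg·m·s⁻².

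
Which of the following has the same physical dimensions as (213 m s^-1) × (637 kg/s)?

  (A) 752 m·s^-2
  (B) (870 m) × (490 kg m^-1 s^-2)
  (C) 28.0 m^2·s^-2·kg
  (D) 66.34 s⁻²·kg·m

Reference: [m·s⁻¹] · [kg·s⁻¹] = kg·m·s⁻².
Each option:
  (A) m·s⁻²
  (B) [m] · [kg·m⁻¹·s⁻²] = kg·s⁻²
  (C) kg·m²·s⁻²
  (D) kg·m·s⁻²  ← same
Only (D) matches kg·m·s⁻².

(D)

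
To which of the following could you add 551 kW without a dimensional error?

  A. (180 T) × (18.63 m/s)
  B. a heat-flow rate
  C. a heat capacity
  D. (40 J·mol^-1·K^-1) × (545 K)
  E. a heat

Reference: W = J·s⁻¹ = kg·m²·s⁻³.
Each option:
  A. [kg·s⁻²·A⁻¹] · [m·s⁻¹] = kg·m·s⁻³·A⁻¹
  B. [heat-flow rate] = kg·m²·s⁻³  ← same
  C. [heat capacity] = kg·m²·s⁻²·K⁻¹
  D. [kg·m²·s⁻²·K⁻¹·mol⁻¹] · [K] = kg·m²·s⁻²·mol⁻¹
  E. [heat] = kg·m²·s⁻²
Only B. matches kg·m²·s⁻³.

B.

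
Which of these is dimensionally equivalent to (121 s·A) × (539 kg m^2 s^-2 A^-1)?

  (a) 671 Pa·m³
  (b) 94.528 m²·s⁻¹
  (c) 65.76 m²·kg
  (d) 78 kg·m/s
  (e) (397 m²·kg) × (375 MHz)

Reference: [s·A] · [kg·m²·s⁻²·A⁻¹] = kg·m²·s⁻¹.
Each option:
  (a) Pa·m³ = N·m⁻²·m³ = kg·m²·s⁻²
  (b) m²·s⁻¹
  (c) kg·m²
  (d) kg·m·s⁻¹
  (e) [kg·m²] · [s⁻¹] = kg·m²·s⁻¹  ← same
Only (e) matches kg·m²·s⁻¹.

(e)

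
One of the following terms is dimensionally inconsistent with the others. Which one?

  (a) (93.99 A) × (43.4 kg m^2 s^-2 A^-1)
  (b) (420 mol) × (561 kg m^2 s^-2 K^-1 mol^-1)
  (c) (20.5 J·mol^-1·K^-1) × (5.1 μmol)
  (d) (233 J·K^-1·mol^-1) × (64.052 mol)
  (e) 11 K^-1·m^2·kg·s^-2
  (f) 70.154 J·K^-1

Dimensions:
  (a) [A] · [kg·m²·s⁻²·A⁻¹] = kg·m²·s⁻²
  (b) [mol] · [kg·m²·s⁻²·K⁻¹·mol⁻¹] = kg·m²·s⁻²·K⁻¹
  (c) [kg·m²·s⁻²·K⁻¹·mol⁻¹] · [mol] = kg·m²·s⁻²·K⁻¹
  (d) [kg·m²·s⁻²·K⁻¹·mol⁻¹] · [mol] = kg·m²·s⁻²·K⁻¹
  (e) kg·m²·s⁻²·K⁻¹
  (f) J·K⁻¹ = N·m·K⁻¹ = kg·m²·s⁻²·K⁻¹
All reduce to kg·m²·s⁻²·K⁻¹ except (a), which is kg·m²·s⁻².

(a)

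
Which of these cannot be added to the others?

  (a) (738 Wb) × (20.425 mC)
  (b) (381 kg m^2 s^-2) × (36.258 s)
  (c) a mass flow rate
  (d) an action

(c)

Expand each in SI base units:
  (a) [kg·m²·s⁻²·A⁻¹] · [s·A] = kg·m²·s⁻¹
  (b) [kg·m²·s⁻²] · [s] = kg·m²·s⁻¹
  (c) [mass flow rate] = kg·s⁻¹
  (d) [action] = kg·m²·s⁻¹
All reduce to kg·m²·s⁻¹ except (c), which is kg·s⁻¹.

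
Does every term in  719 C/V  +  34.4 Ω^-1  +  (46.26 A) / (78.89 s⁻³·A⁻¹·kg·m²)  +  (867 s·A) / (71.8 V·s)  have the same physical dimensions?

Work out the base dimensions of each:
  719 C/V:  C·V⁻¹ = s·A·(J·C⁻¹)⁻¹ = kg⁻¹·m⁻²·s⁴·A²
  34.4 Ω^-1:  Ω⁻¹ = (V·A⁻¹)⁻¹ = kg⁻¹·m⁻²·s³·A²
  (46.26 A) / (78.89 s⁻³·A⁻¹·kg·m²):  [A] / [kg·m²·s⁻³·A⁻¹] = kg⁻¹·m⁻²·s³·A²
  (867 s·A) / (71.8 V·s):  [s·A] / [kg·m²·s⁻²·A⁻¹] = kg⁻¹·m⁻²·s³·A²
The terms do not share a single dimension (kg⁻¹·m⁻²·s³·A² vs kg⁻¹·m⁻²·s⁴·A²).

No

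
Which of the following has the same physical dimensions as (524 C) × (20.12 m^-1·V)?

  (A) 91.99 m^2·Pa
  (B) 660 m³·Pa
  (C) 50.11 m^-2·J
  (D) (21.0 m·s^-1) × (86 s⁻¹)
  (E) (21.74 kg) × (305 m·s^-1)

(A)

Reference: [s·A] · [kg·m·s⁻³·A⁻¹] = kg·m·s⁻².
Each option:
  (A) Pa·m² = N·m⁻²·m² = kg·m·s⁻²  ← same
  (B) Pa·m³ = N·m⁻²·m³ = kg·m²·s⁻²
  (C) J·m⁻² = N·m·m⁻² = kg·s⁻²
  (D) [m·s⁻¹] · [s⁻¹] = m·s⁻²
  (E) [kg] · [m·s⁻¹] = kg·m·s⁻¹
Only (A) matches kg·m·s⁻².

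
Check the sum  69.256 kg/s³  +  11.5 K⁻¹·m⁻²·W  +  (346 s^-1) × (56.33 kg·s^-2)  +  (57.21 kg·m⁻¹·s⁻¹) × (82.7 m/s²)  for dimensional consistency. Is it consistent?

Expand each in SI base units:
  69.256 kg/s³:  kg·s⁻³
  11.5 K⁻¹·m⁻²·W:  W·m⁻²·K⁻¹ = J·s⁻¹·m⁻²·K⁻¹ = kg·s⁻³·K⁻¹
  (346 s^-1) × (56.33 kg·s^-2):  [s⁻¹] · [kg·s⁻²] = kg·s⁻³
  (57.21 kg·m⁻¹·s⁻¹) × (82.7 m/s²):  [kg·m⁻¹·s⁻¹] · [m·s⁻²] = kg·s⁻³
The terms do not share a single dimension (kg·s⁻³ vs kg·s⁻³·K⁻¹).

No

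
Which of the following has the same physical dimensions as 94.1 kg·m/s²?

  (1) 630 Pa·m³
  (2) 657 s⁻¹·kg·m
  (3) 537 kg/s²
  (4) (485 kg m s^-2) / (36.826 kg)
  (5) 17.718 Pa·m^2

(5)

Reference: kg·m·s⁻².
Each option:
  (1) Pa·m³ = N·m⁻²·m³ = kg·m²·s⁻²
  (2) kg·m·s⁻¹
  (3) kg·s⁻²
  (4) [kg·m·s⁻²] / [kg] = m·s⁻²
  (5) Pa·m² = N·m⁻²·m² = kg·m·s⁻²  ← same
Only (5) matches kg·m·s⁻².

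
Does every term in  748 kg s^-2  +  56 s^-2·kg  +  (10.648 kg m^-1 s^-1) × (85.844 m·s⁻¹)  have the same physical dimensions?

Yes

Work out the base dimensions of each:
  748 kg s^-2:  kg·s⁻²
  56 s^-2·kg:  kg·s⁻²
  (10.648 kg m^-1 s^-1) × (85.844 m·s⁻¹):  [kg·m⁻¹·s⁻¹] · [m·s⁻¹] = kg·s⁻²
Every term reduces to kg·s⁻².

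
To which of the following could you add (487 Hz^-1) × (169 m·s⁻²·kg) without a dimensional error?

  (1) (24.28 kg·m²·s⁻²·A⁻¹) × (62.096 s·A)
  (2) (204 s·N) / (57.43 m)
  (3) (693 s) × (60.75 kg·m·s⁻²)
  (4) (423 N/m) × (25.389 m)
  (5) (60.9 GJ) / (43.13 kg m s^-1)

(3)

Reference: [s] · [kg·m·s⁻²] = kg·m·s⁻¹.
Each option:
  (1) [kg·m²·s⁻²·A⁻¹] · [s·A] = kg·m²·s⁻¹
  (2) [kg·m·s⁻¹] / [m] = kg·s⁻¹
  (3) [s] · [kg·m·s⁻²] = kg·m·s⁻¹  ← same
  (4) [kg·s⁻²] · [m] = kg·m·s⁻²
  (5) [kg·m²·s⁻²] / [kg·m·s⁻¹] = m·s⁻¹
Only (3) matches kg·m·s⁻¹.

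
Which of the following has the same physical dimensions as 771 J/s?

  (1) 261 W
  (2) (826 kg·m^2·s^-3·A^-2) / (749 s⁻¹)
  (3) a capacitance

Reference: J·s⁻¹ = N·m·s⁻¹ = kg·m²·s⁻³.
Each option:
  (1) W = J·s⁻¹ = kg·m²·s⁻³  ← same
  (2) [kg·m²·s⁻³·A⁻²] / [s⁻¹] = kg·m²·s⁻²·A⁻²
  (3) [capacitance] = kg⁻¹·m⁻²·s⁴·A²
Only (1) matches kg·m²·s⁻³.

(1)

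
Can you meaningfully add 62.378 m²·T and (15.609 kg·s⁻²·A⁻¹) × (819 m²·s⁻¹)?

Reduce each to base SI dimensions:
  62.378 m²·T:  T·m² = Wb·m⁻²·m² = kg·m²·s⁻²·A⁻¹
  (15.609 kg·s⁻²·A⁻¹) × (819 m²·s⁻¹):  [kg·s⁻²·A⁻¹] · [m²·s⁻¹] = kg·m²·s⁻³·A⁻¹
kg·m²·s⁻²·A⁻¹ ≠ kg·m²·s⁻³·A⁻¹, so they cannot be added.

No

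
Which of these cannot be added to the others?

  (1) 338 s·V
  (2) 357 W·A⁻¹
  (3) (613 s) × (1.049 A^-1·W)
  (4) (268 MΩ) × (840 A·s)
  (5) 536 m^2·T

(2)

In SI base units:
  (1) V·s = J·C⁻¹·s = kg·m²·s⁻²·A⁻¹
  (2) W·A⁻¹ = J·s⁻¹·A⁻¹ = kg·m²·s⁻³·A⁻¹
  (3) [s] · [kg·m²·s⁻³·A⁻¹] = kg·m²·s⁻²·A⁻¹
  (4) [kg·m²·s⁻³·A⁻²] · [s·A] = kg·m²·s⁻²·A⁻¹
  (5) T·m² = Wb·m⁻²·m² = kg·m²·s⁻²·A⁻¹
All reduce to kg·m²·s⁻²·A⁻¹ except (2), which is kg·m²·s⁻³·A⁻¹.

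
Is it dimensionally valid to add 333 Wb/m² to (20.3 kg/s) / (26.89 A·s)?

Dimensions:
  333 Wb/m²:  Wb·m⁻² = V·s·m⁻² = kg·s⁻²·A⁻¹
  (20.3 kg/s) / (26.89 A·s):  [kg·s⁻¹] / [s·A] = kg·s⁻²·A⁻¹
Both are kg·s⁻²·A⁻¹, so they have the same dimensions and can be added.

Yes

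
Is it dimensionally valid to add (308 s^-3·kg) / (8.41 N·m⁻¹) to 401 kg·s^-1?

No

In SI base units:
  (308 s^-3·kg) / (8.41 N·m⁻¹):  [kg·s⁻³] / [kg·s⁻²] = s⁻¹
  401 kg·s^-1:  kg·s⁻¹
s⁻¹ ≠ kg·s⁻¹, so they cannot be added.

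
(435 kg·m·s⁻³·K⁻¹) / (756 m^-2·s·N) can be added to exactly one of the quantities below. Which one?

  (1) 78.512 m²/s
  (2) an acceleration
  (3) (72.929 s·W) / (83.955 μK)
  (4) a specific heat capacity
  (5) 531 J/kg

(4)

Reference: [kg·m·s⁻³·K⁻¹] / [kg·m⁻¹·s⁻¹] = m²·s⁻²·K⁻¹.
Each option:
  (1) m²·s⁻¹
  (2) [acceleration] = m·s⁻²
  (3) [kg·m²·s⁻²] / [K] = kg·m²·s⁻²·K⁻¹
  (4) [specific heat capacity] = m²·s⁻²·K⁻¹  ← same
  (5) J·kg⁻¹ = N·m·kg⁻¹ = m²·s⁻²
Only (4) matches m²·s⁻²·K⁻¹.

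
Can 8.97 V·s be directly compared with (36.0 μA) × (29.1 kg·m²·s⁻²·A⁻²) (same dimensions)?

Yes

Work out the base dimensions of each:
  8.97 V·s:  V·s = J·C⁻¹·s = kg·m²·s⁻²·A⁻¹
  (36.0 μA) × (29.1 kg·m²·s⁻²·A⁻²):  [A] · [kg·m²·s⁻²·A⁻²] = kg·m²·s⁻²·A⁻¹
Both are kg·m²·s⁻²·A⁻¹, so they have the same dimensions and can be added.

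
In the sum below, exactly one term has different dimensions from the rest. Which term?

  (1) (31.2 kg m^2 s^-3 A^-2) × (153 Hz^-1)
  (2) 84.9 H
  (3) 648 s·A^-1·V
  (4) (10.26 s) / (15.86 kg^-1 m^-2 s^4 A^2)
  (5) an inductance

Reduce each to base SI dimensions:
  (1) [kg·m²·s⁻³·A⁻²] · [s] = kg·m²·s⁻²·A⁻²
  (2) H = V·s·A⁻¹ = kg·m²·s⁻²·A⁻²
  (3) V·s·A⁻¹ = J·C⁻¹·s·A⁻¹ = kg·m²·s⁻²·A⁻²
  (4) [s] / [kg⁻¹·m⁻²·s⁴·A²] = kg·m²·s⁻³·A⁻²
  (5) [inductance] = kg·m²·s⁻²·A⁻²
All reduce to kg·m²·s⁻²·A⁻² except (4), which is kg·m²·s⁻³·A⁻².

(4)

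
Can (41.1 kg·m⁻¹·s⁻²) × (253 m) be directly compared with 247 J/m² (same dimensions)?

Expand each in SI base units:
  (41.1 kg·m⁻¹·s⁻²) × (253 m):  [kg·m⁻¹·s⁻²] · [m] = kg·s⁻²
  247 J/m²:  J·m⁻² = N·m·m⁻² = kg·s⁻²
Both are kg·s⁻², so they have the same dimensions and can be added.

Yes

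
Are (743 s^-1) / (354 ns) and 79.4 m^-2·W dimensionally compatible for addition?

Expand each in SI base units:
  (743 s^-1) / (354 ns):  [s⁻¹] / [s] = s⁻²
  79.4 m^-2·W:  W·m⁻² = J·s⁻¹·m⁻² = kg·s⁻³
s⁻² ≠ kg·s⁻³, so they cannot be added.

No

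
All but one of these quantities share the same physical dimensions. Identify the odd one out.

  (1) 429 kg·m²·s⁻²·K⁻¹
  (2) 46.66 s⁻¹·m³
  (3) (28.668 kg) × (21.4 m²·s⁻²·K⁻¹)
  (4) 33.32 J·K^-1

(2)

Work out the base dimensions of each:
  (1) kg·m²·s⁻²·K⁻¹
  (2) m³·s⁻¹
  (3) [kg] · [m²·s⁻²·K⁻¹] = kg·m²·s⁻²·K⁻¹
  (4) J·K⁻¹ = N·m·K⁻¹ = kg·m²·s⁻²·K⁻¹
All reduce to kg·m²·s⁻²·K⁻¹ except (2), which is m³·s⁻¹.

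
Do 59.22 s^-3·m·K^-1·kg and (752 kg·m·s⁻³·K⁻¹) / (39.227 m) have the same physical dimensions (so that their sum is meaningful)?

No

Reduce each to base SI dimensions:
  59.22 s^-3·m·K^-1·kg:  kg·m·s⁻³·K⁻¹
  (752 kg·m·s⁻³·K⁻¹) / (39.227 m):  [kg·m·s⁻³·K⁻¹] / [m] = kg·s⁻³·K⁻¹
kg·m·s⁻³·K⁻¹ ≠ kg·s⁻³·K⁻¹, so they cannot be added.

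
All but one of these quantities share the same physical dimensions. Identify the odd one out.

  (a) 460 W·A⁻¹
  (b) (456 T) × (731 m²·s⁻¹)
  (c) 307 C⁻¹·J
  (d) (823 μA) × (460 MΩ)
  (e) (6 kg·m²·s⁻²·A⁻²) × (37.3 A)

(e)

Reduce each to base SI dimensions:
  (a) W·A⁻¹ = J·s⁻¹·A⁻¹ = kg·m²·s⁻³·A⁻¹
  (b) [kg·s⁻²·A⁻¹] · [m²·s⁻¹] = kg·m²·s⁻³·A⁻¹
  (c) J·C⁻¹ = N·m·(s·A)⁻¹ = kg·m²·s⁻³·A⁻¹
  (d) [A] · [kg·m²·s⁻³·A⁻²] = kg·m²·s⁻³·A⁻¹
  (e) [kg·m²·s⁻²·A⁻²] · [A] = kg·m²·s⁻²·A⁻¹
All reduce to kg·m²·s⁻³·A⁻¹ except (e), which is kg·m²·s⁻²·A⁻¹.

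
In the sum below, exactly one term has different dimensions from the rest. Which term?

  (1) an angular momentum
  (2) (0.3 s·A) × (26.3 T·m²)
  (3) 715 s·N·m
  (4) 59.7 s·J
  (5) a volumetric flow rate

Expand each in SI base units:
  (1) [angular momentum] = kg·m²·s⁻¹
  (2) [s·A] · [kg·m²·s⁻²·A⁻¹] = kg·m²·s⁻¹
  (3) N·m·s = kg·m·s⁻²·m·s = kg·m²·s⁻¹
  (4) J·s = N·m·s = kg·m²·s⁻¹
  (5) [volumetric flow rate] = m³·s⁻¹
All reduce to kg·m²·s⁻¹ except (5), which is m³·s⁻¹.

(5)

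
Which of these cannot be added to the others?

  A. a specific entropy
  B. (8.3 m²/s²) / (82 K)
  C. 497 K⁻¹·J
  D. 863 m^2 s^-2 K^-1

C.

In SI base units:
  A. [specific entropy] = m²·s⁻²·K⁻¹
  B. [m²·s⁻²] / [K] = m²·s⁻²·K⁻¹
  C. J·K⁻¹ = N·m·K⁻¹ = kg·m²·s⁻²·K⁻¹
  D. m²·s⁻²·K⁻¹
All reduce to m²·s⁻²·K⁻¹ except C., which is kg·m²·s⁻²·K⁻¹.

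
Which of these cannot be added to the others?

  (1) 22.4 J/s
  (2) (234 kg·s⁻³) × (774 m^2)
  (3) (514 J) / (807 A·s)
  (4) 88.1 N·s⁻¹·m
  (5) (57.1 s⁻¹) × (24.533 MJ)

Expand each in SI base units:
  (1) J·s⁻¹ = N·m·s⁻¹ = kg·m²·s⁻³
  (2) [kg·s⁻³] · [m²] = kg·m²·s⁻³
  (3) [kg·m²·s⁻²] / [s·A] = kg·m²·s⁻³·A⁻¹
  (4) N·m·s⁻¹ = kg·m·s⁻²·m·s⁻¹ = kg·m²·s⁻³
  (5) [s⁻¹] · [kg·m²·s⁻²] = kg·m²·s⁻³
All reduce to kg·m²·s⁻³ except (3), which is kg·m²·s⁻³·A⁻¹.

(3)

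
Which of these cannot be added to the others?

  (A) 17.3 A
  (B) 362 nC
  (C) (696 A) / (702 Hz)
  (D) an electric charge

(A)

In SI base units:
  (A) A
  (B) C = s·A
  (C) [A] / [s⁻¹] = s·A
  (D) [electric charge] = s·A
All reduce to s·A except (A), which is A.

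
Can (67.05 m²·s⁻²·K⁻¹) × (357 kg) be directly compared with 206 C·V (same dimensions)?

Expand each in SI base units:
  (67.05 m²·s⁻²·K⁻¹) × (357 kg):  [m²·s⁻²·K⁻¹] · [kg] = kg·m²·s⁻²·K⁻¹
  206 C·V:  C·V = s·A·J·C⁻¹ = kg·m²·s⁻²
kg·m²·s⁻²·K⁻¹ ≠ kg·m²·s⁻², so they cannot be added.

No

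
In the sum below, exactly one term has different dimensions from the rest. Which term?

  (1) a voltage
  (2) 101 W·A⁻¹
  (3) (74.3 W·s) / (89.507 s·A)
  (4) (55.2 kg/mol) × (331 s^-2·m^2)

(4)

Expand each in SI base units:
  (1) [voltage] = kg·m²·s⁻³·A⁻¹
  (2) W·A⁻¹ = J·s⁻¹·A⁻¹ = kg·m²·s⁻³·A⁻¹
  (3) [kg·m²·s⁻²] / [s·A] = kg·m²·s⁻³·A⁻¹
  (4) [kg·mol⁻¹] · [m²·s⁻²] = kg·m²·s⁻²·mol⁻¹
All reduce to kg·m²·s⁻³·A⁻¹ except (4), which is kg·m²·s⁻²·mol⁻¹.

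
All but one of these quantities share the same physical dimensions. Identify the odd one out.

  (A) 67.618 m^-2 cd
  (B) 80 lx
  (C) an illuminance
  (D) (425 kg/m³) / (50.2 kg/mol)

In SI base units:
  (A) m⁻²·cd
  (B) lx = lm·m⁻² = m⁻²·cd
  (C) [illuminance] = m⁻²·cd
  (D) [kg·m⁻³] / [kg·mol⁻¹] = m⁻³·mol
All reduce to m⁻²·cd except (D), which is m⁻³·mol.

(D)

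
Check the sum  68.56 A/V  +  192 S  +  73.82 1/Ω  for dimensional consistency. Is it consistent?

Reduce each to base SI dimensions:
  68.56 A/V:  A·V⁻¹ = A·(J·C⁻¹)⁻¹ = kg⁻¹·m⁻²·s³·A²
  192 S:  S = Ω⁻¹ = kg⁻¹·m⁻²·s³·A²
  73.82 1/Ω:  Ω⁻¹ = (V·A⁻¹)⁻¹ = kg⁻¹·m⁻²·s³·A²
Every term reduces to kg⁻¹·m⁻²·s³·A².

Yes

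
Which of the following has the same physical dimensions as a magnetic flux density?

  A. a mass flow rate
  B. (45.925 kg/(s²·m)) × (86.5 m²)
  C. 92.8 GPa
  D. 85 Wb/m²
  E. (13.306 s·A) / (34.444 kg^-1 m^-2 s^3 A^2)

D.

Reference: [magnetic flux density] = kg·s⁻²·A⁻¹.
Each option:
  A. [mass flow rate] = kg·s⁻¹
  B. [kg·m⁻¹·s⁻²] · [m²] = kg·m·s⁻²
  C. Pa = N·m⁻² = kg·m⁻¹·s⁻²
  D. Wb·m⁻² = V·s·m⁻² = kg·s⁻²·A⁻¹  ← same
  E. [s·A] / [kg⁻¹·m⁻²·s³·A²] = kg·m²·s⁻²·A⁻¹
Only D. matches kg·s⁻²·A⁻¹.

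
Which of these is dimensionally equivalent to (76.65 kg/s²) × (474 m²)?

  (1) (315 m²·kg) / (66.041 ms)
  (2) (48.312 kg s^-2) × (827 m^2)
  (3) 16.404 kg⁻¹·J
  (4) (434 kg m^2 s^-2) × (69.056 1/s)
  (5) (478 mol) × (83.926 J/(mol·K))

(2)

Reference: [kg·s⁻²] · [m²] = kg·m²·s⁻².
Each option:
  (1) [kg·m²] / [s] = kg·m²·s⁻¹
  (2) [kg·s⁻²] · [m²] = kg·m²·s⁻²  ← same
  (3) J·kg⁻¹ = N·m·kg⁻¹ = m²·s⁻²
  (4) [kg·m²·s⁻²] · [s⁻¹] = kg·m²·s⁻³
  (5) [mol] · [kg·m²·s⁻²·K⁻¹·mol⁻¹] = kg·m²·s⁻²·K⁻¹
Only (2) matches kg·m²·s⁻².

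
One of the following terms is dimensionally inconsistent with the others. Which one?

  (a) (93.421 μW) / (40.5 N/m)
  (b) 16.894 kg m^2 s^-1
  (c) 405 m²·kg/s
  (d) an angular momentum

(a)

In SI base units:
  (a) [kg·m²·s⁻³] / [kg·s⁻²] = m²·s⁻¹
  (b) kg·m²·s⁻¹
  (c) kg·m²·s⁻¹
  (d) [angular momentum] = kg·m²·s⁻¹
All reduce to kg·m²·s⁻¹ except (a), which is m²·s⁻¹.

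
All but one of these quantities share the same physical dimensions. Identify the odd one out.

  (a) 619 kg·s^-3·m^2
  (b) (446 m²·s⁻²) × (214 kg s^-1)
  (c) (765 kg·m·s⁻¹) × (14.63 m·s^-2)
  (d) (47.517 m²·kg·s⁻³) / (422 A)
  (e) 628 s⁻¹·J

Work out the base dimensions of each:
  (a) kg·m²·s⁻³
  (b) [m²·s⁻²] · [kg·s⁻¹] = kg·m²·s⁻³
  (c) [kg·m·s⁻¹] · [m·s⁻²] = kg·m²·s⁻³
  (d) [kg·m²·s⁻³] / [A] = kg·m²·s⁻³·A⁻¹
  (e) J·s⁻¹ = N·m·s⁻¹ = kg·m²·s⁻³
All reduce to kg·m²·s⁻³ except (d), which is kg·m²·s⁻³·A⁻¹.

(d)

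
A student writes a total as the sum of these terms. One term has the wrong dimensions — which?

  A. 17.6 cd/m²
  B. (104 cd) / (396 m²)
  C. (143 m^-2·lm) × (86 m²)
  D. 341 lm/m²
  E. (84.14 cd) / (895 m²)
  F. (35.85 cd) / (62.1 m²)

Dimensions:
  A. cd·m⁻² = m⁻²·cd
  B. [cd] / [m²] = m⁻²·cd
  C. [m⁻²·cd] · [m²] = cd
  D. lm·m⁻² = cd·m⁻² = m⁻²·cd
  E. [cd] / [m²] = m⁻²·cd
  F. [cd] / [m²] = m⁻²·cd
All reduce to m⁻²·cd except C., which is cd.

C.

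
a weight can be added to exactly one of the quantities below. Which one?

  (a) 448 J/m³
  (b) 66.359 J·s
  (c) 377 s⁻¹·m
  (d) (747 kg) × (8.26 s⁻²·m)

(d)

Reference: [weight] = kg·m·s⁻².
Each option:
  (a) J·m⁻³ = N·m·m⁻³ = kg·m⁻¹·s⁻²
  (b) J·s = N·m·s = kg·m²·s⁻¹
  (c) m·s⁻¹
  (d) [kg] · [m·s⁻²] = kg·m·s⁻²  ← same
Only (d) matches kg·m·s⁻².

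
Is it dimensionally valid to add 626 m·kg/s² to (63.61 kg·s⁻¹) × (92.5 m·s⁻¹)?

In SI base units:
  626 m·kg/s²:  kg·m·s⁻²
  (63.61 kg·s⁻¹) × (92.5 m·s⁻¹):  [kg·s⁻¹] · [m·s⁻¹] = kg·m·s⁻²
Both are kg·m·s⁻², so they have the same dimensions and can be added.

Yes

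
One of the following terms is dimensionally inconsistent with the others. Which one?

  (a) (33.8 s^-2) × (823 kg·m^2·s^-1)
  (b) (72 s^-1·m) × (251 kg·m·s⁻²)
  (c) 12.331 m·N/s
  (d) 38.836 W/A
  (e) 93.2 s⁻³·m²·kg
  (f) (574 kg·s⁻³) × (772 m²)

Dimensions:
  (a) [s⁻²] · [kg·m²·s⁻¹] = kg·m²·s⁻³
  (b) [m·s⁻¹] · [kg·m·s⁻²] = kg·m²·s⁻³
  (c) N·m·s⁻¹ = kg·m·s⁻²·m·s⁻¹ = kg·m²·s⁻³
  (d) W·A⁻¹ = J·s⁻¹·A⁻¹ = kg·m²·s⁻³·A⁻¹
  (e) kg·m²·s⁻³
  (f) [kg·s⁻³] · [m²] = kg·m²·s⁻³
All reduce to kg·m²·s⁻³ except (d), which is kg·m²·s⁻³·A⁻¹.

(d)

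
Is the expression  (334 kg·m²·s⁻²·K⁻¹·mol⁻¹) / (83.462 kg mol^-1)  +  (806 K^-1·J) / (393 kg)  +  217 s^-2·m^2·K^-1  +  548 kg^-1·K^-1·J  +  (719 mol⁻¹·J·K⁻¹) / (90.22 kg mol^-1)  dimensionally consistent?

Dimensions:
  (334 kg·m²·s⁻²·K⁻¹·mol⁻¹) / (83.462 kg mol^-1):  [kg·m²·s⁻²·K⁻¹·mol⁻¹] / [kg·mol⁻¹] = m²·s⁻²·K⁻¹
  (806 K^-1·J) / (393 kg):  [kg·m²·s⁻²·K⁻¹] / [kg] = m²·s⁻²·K⁻¹
  217 s^-2·m^2·K^-1:  m²·s⁻²·K⁻¹
  548 kg^-1·K^-1·J:  J·kg⁻¹·K⁻¹ = N·m·kg⁻¹·K⁻¹ = m²·s⁻²·K⁻¹
  (719 mol⁻¹·J·K⁻¹) / (90.22 kg mol^-1):  [kg·m²·s⁻²·K⁻¹·mol⁻¹] / [kg·mol⁻¹] = m²·s⁻²·K⁻¹
Every term reduces to m²·s⁻²·K⁻¹.

Yes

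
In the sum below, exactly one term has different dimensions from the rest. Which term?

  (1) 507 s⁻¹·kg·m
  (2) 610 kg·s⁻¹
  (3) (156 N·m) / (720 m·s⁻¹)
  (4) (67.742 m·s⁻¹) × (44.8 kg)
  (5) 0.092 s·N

In SI base units:
  (1) kg·m·s⁻¹
  (2) kg·s⁻¹
  (3) [kg·m²·s⁻²] / [m·s⁻¹] = kg·m·s⁻¹
  (4) [m·s⁻¹] · [kg] = kg·m·s⁻¹
  (5) N·s = kg·m·s⁻²·s = kg·m·s⁻¹
All reduce to kg·m·s⁻¹ except (2), which is kg·s⁻¹.

(2)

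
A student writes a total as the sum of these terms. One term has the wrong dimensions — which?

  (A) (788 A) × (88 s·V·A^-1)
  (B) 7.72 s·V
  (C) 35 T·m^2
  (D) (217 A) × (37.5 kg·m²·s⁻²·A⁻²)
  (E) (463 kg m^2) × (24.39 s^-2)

Work out the base dimensions of each:
  (A) [A] · [kg·m²·s⁻²·A⁻²] = kg·m²·s⁻²·A⁻¹
  (B) V·s = J·C⁻¹·s = kg·m²·s⁻²·A⁻¹
  (C) T·m² = Wb·m⁻²·m² = kg·m²·s⁻²·A⁻¹
  (D) [A] · [kg·m²·s⁻²·A⁻²] = kg·m²·s⁻²·A⁻¹
  (E) [kg·m²] · [s⁻²] = kg·m²·s⁻²
All reduce to kg·m²·s⁻²·A⁻¹ except (E), which is kg·m²·s⁻².

(E)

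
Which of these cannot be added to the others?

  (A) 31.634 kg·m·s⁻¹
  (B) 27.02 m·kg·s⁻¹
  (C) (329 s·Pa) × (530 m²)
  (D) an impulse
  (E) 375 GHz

In SI base units:
  (A) kg·m·s⁻¹
  (B) kg·m·s⁻¹
  (C) [kg·m⁻¹·s⁻¹] · [m²] = kg·m·s⁻¹
  (D) [impulse] = kg·m·s⁻¹
  (E) Hz = s⁻¹
All reduce to kg·m·s⁻¹ except (E), which is s⁻¹.

(E)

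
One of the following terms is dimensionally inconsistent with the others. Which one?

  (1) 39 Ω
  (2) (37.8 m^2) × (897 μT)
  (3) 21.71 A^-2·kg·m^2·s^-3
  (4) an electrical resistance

Work out the base dimensions of each:
  (1) Ω = V·A⁻¹ = kg·m²·s⁻³·A⁻²
  (2) [m²] · [kg·s⁻²·A⁻¹] = kg·m²·s⁻²·A⁻¹
  (3) kg·m²·s⁻³·A⁻²
  (4) [electrical resistance] = kg·m²·s⁻³·A⁻²
All reduce to kg·m²·s⁻³·A⁻² except (2), which is kg·m²·s⁻²·A⁻¹.

(2)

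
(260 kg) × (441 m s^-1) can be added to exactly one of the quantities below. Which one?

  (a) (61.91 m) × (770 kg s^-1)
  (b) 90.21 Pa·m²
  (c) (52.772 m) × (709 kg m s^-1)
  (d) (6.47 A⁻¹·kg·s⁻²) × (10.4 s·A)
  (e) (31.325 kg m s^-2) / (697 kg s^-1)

(a)

Reference: [kg] · [m·s⁻¹] = kg·m·s⁻¹.
Each option:
  (a) [m] · [kg·s⁻¹] = kg·m·s⁻¹  ← same
  (b) Pa·m² = N·m⁻²·m² = kg·m·s⁻²
  (c) [m] · [kg·m·s⁻¹] = kg·m²·s⁻¹
  (d) [kg·s⁻²·A⁻¹] · [s·A] = kg·s⁻¹
  (e) [kg·m·s⁻²] / [kg·s⁻¹] = m·s⁻¹
Only (a) matches kg·m·s⁻¹.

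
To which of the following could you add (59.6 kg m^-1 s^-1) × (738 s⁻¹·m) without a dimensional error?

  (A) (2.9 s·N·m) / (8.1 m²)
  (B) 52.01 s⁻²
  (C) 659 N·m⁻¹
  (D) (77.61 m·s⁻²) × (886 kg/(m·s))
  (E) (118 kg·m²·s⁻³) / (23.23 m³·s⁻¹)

(C)

Reference: [kg·m⁻¹·s⁻¹] · [m·s⁻¹] = kg·s⁻².
Each option:
  (A) [kg·m²·s⁻¹] / [m²] = kg·s⁻¹
  (B) s⁻²
  (C) N·m⁻¹ = kg·m·s⁻²·m⁻¹ = kg·s⁻²  ← same
  (D) [m·s⁻²] · [kg·m⁻¹·s⁻¹] = kg·s⁻³
  (E) [kg·m²·s⁻³] / [m³·s⁻¹] = kg·m⁻¹·s⁻²
Only (C) matches kg·s⁻².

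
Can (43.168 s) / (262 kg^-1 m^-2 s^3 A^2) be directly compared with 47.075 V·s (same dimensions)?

Expand each in SI base units:
  (43.168 s) / (262 kg^-1 m^-2 s^3 A^2):  [s] / [kg⁻¹·m⁻²·s³·A²] = kg·m²·s⁻²·A⁻²
  47.075 V·s:  V·s = J·C⁻¹·s = kg·m²·s⁻²·A⁻¹
kg·m²·s⁻²·A⁻² ≠ kg·m²·s⁻²·A⁻¹, so they cannot be added.

No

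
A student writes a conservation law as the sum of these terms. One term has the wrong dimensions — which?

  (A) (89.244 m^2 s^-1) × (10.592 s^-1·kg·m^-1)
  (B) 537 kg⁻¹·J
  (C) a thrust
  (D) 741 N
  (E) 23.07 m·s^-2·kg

(B)

Work out the base dimensions of each:
  (A) [m²·s⁻¹] · [kg·m⁻¹·s⁻¹] = kg·m·s⁻²
  (B) J·kg⁻¹ = N·m·kg⁻¹ = m²·s⁻²
  (C) [thrust] = kg·m·s⁻²
  (D) N = kg·m·s⁻²
  (E) kg·m·s⁻²
All reduce to kg·m·s⁻² except (B), which is m²·s⁻².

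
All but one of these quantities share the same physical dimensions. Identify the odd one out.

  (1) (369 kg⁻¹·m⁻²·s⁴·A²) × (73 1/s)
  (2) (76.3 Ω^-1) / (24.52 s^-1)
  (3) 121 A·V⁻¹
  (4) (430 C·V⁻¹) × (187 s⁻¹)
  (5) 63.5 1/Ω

(2)

Work out the base dimensions of each:
  (1) [kg⁻¹·m⁻²·s⁴·A²] · [s⁻¹] = kg⁻¹·m⁻²·s³·A²
  (2) [kg⁻¹·m⁻²·s³·A²] / [s⁻¹] = kg⁻¹·m⁻²·s⁴·A²
  (3) A·V⁻¹ = A·(J·C⁻¹)⁻¹ = kg⁻¹·m⁻²·s³·A²
  (4) [kg⁻¹·m⁻²·s⁴·A²] · [s⁻¹] = kg⁻¹·m⁻²·s³·A²
  (5) Ω⁻¹ = (V·A⁻¹)⁻¹ = kg⁻¹·m⁻²·s³·A²
All reduce to kg⁻¹·m⁻²·s³·A² except (2), which is kg⁻¹·m⁻²·s⁴·A².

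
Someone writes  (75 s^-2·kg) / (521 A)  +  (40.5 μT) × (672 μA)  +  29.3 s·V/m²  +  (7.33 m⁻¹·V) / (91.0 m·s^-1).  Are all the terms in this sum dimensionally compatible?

No

Reduce each to base SI dimensions:
  (75 s^-2·kg) / (521 A):  [kg·s⁻²] / [A] = kg·s⁻²·A⁻¹
  (40.5 μT) × (672 μA):  [kg·s⁻²·A⁻¹] · [A] = kg·s⁻²
  29.3 s·V/m²:  V·s·m⁻² = J·C⁻¹·s·m⁻² = kg·s⁻²·A⁻¹
  (7.33 m⁻¹·V) / (91.0 m·s^-1):  [kg·m·s⁻³·A⁻¹] / [m·s⁻¹] = kg·s⁻²·A⁻¹
The terms do not share a single dimension (kg·s⁻² vs kg·s⁻²·A⁻¹).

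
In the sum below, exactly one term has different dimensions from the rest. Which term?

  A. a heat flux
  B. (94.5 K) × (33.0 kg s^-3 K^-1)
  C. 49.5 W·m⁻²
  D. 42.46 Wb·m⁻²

D.

Dimensions:
  A. [heat flux] = kg·s⁻³
  B. [K] · [kg·s⁻³·K⁻¹] = kg·s⁻³
  C. W·m⁻² = J·s⁻¹·m⁻² = kg·s⁻³
  D. Wb·m⁻² = V·s·m⁻² = kg·s⁻²·A⁻¹
All reduce to kg·s⁻³ except D., which is kg·s⁻²·A⁻¹.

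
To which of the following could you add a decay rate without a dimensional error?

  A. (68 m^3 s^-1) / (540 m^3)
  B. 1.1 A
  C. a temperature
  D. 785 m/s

Reference: [decay rate] = s⁻¹.
Each option:
  A. [m³·s⁻¹] / [m³] = s⁻¹  ← same
  B. A
  C. [temperature] = K
  D. m·s⁻¹
Only A. matches s⁻¹.

A.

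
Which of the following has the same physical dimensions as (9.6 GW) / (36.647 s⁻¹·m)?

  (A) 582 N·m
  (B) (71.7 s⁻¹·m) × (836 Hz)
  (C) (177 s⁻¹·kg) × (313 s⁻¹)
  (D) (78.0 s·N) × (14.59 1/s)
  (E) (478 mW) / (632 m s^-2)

Reference: [kg·m²·s⁻³] / [m·s⁻¹] = kg·m·s⁻².
Each option:
  (A) N·m = kg·m·s⁻²·m = kg·m²·s⁻²
  (B) [m·s⁻¹] · [s⁻¹] = m·s⁻²
  (C) [kg·s⁻¹] · [s⁻¹] = kg·s⁻²
  (D) [kg·m·s⁻¹] · [s⁻¹] = kg·m·s⁻²  ← same
  (E) [kg·m²·s⁻³] / [m·s⁻²] = kg·m·s⁻¹
Only (D) matches kg·m·s⁻².

(D)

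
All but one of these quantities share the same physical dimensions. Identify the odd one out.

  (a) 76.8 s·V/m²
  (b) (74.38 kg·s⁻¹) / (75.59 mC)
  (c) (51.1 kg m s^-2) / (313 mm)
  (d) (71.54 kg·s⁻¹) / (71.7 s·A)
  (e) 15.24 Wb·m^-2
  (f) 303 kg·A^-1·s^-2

(c)

Expand each in SI base units:
  (a) V·s·m⁻² = J·C⁻¹·s·m⁻² = kg·s⁻²·A⁻¹
  (b) [kg·s⁻¹] / [s·A] = kg·s⁻²·A⁻¹
  (c) [kg·m·s⁻²] / [m] = kg·s⁻²
  (d) [kg·s⁻¹] / [s·A] = kg·s⁻²·A⁻¹
  (e) Wb·m⁻² = V·s·m⁻² = kg·s⁻²·A⁻¹
  (f) kg·s⁻²·A⁻¹
All reduce to kg·s⁻²·A⁻¹ except (c), which is kg·s⁻².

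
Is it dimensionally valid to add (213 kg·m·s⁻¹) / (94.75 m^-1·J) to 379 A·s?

Reduce each to base SI dimensions:
  (213 kg·m·s⁻¹) / (94.75 m^-1·J):  [kg·m·s⁻¹] / [kg·m·s⁻²] = s
  379 A·s:  A·s = s·A
s ≠ s·A, so they cannot be added.

No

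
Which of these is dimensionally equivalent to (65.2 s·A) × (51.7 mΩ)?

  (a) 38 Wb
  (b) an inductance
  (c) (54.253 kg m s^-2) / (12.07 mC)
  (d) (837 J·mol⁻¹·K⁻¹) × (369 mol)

(a)

Reference: [s·A] · [kg·m²·s⁻³·A⁻²] = kg·m²·s⁻²·A⁻¹.
Each option:
  (a) Wb = V·s = kg·m²·s⁻²·A⁻¹  ← same
  (b) [inductance] = kg·m²·s⁻²·A⁻²
  (c) [kg·m·s⁻²] / [s·A] = kg·m·s⁻³·A⁻¹
  (d) [kg·m²·s⁻²·K⁻¹·mol⁻¹] · [mol] = kg·m²·s⁻²·K⁻¹
Only (a) matches kg·m²·s⁻²·A⁻¹.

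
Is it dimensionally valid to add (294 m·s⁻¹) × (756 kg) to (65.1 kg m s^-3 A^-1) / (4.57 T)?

No

Work out the base dimensions of each:
  (294 m·s⁻¹) × (756 kg):  [m·s⁻¹] · [kg] = kg·m·s⁻¹
  (65.1 kg m s^-3 A^-1) / (4.57 T):  [kg·m·s⁻³·A⁻¹] / [kg·s⁻²·A⁻¹] = m·s⁻¹
kg·m·s⁻¹ ≠ m·s⁻¹, so they cannot be added.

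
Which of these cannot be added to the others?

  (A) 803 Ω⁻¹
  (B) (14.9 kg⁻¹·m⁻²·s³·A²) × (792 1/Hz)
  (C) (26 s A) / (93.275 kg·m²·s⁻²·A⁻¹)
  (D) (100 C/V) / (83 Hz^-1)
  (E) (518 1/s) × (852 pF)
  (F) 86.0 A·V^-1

Dimensions:
  (A) Ω⁻¹ = (V·A⁻¹)⁻¹ = kg⁻¹·m⁻²·s³·A²
  (B) [kg⁻¹·m⁻²·s³·A²] · [s] = kg⁻¹·m⁻²·s⁴·A²
  (C) [s·A] / [kg·m²·s⁻²·A⁻¹] = kg⁻¹·m⁻²·s³·A²
  (D) [kg⁻¹·m⁻²·s⁴·A²] / [s] = kg⁻¹·m⁻²·s³·A²
  (E) [s⁻¹] · [kg⁻¹·m⁻²·s⁴·A²] = kg⁻¹·m⁻²·s³·A²
  (F) A·V⁻¹ = A·(J·C⁻¹)⁻¹ = kg⁻¹·m⁻²·s³·A²
All reduce to kg⁻¹·m⁻²·s³·A² except (B), which is kg⁻¹·m⁻²·s⁴·A².

(B)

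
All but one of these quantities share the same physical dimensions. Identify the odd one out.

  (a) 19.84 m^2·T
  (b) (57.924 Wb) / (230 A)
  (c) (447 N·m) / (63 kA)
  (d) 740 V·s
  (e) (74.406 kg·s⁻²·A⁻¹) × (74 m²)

(b)

Expand each in SI base units:
  (a) T·m² = Wb·m⁻²·m² = kg·m²·s⁻²·A⁻¹
  (b) [kg·m²·s⁻²·A⁻¹] / [A] = kg·m²·s⁻²·A⁻²
  (c) [kg·m²·s⁻²] / [A] = kg·m²·s⁻²·A⁻¹
  (d) V·s = J·C⁻¹·s = kg·m²·s⁻²·A⁻¹
  (e) [kg·s⁻²·A⁻¹] · [m²] = kg·m²·s⁻²·A⁻¹
All reduce to kg·m²·s⁻²·A⁻¹ except (b), which is kg·m²·s⁻²·A⁻².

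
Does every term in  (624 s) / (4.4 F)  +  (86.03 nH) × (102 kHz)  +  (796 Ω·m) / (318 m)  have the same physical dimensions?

Expand each in SI base units:
  (624 s) / (4.4 F):  [s] / [kg⁻¹·m⁻²·s⁴·A²] = kg·m²·s⁻³·A⁻²
  (86.03 nH) × (102 kHz):  [kg·m²·s⁻²·A⁻²] · [s⁻¹] = kg·m²·s⁻³·A⁻²
  (796 Ω·m) / (318 m):  [kg·m³·s⁻³·A⁻²] / [m] = kg·m²·s⁻³·A⁻²
Every term reduces to kg·m²·s⁻³·A⁻².

Yes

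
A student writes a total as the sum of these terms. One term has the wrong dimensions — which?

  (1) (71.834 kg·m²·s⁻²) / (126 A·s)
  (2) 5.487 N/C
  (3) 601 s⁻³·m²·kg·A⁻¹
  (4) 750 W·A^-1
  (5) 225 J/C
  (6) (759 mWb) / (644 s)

Reduce each to base SI dimensions:
  (1) [kg·m²·s⁻²] / [s·A] = kg·m²·s⁻³·A⁻¹
  (2) N·C⁻¹ = kg·m·s⁻²·(s·A)⁻¹ = kg·m·s⁻³·A⁻¹
  (3) kg·m²·s⁻³·A⁻¹
  (4) W·A⁻¹ = J·s⁻¹·A⁻¹ = kg·m²·s⁻³·A⁻¹
  (5) J·C⁻¹ = N·m·(s·A)⁻¹ = kg·m²·s⁻³·A⁻¹
  (6) [kg·m²·s⁻²·A⁻¹] / [s] = kg·m²·s⁻³·A⁻¹
All reduce to kg·m²·s⁻³·A⁻¹ except (2), which is kg·m·s⁻³·A⁻¹.

(2)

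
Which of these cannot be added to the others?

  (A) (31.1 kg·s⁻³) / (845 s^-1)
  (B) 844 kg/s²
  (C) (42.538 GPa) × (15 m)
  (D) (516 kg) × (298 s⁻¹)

(D)

Expand each in SI base units:
  (A) [kg·s⁻³] / [s⁻¹] = kg·s⁻²
  (B) kg·s⁻²
  (C) [kg·m⁻¹·s⁻²] · [m] = kg·s⁻²
  (D) [kg] · [s⁻¹] = kg·s⁻¹
All reduce to kg·s⁻² except (D), which is kg·s⁻¹.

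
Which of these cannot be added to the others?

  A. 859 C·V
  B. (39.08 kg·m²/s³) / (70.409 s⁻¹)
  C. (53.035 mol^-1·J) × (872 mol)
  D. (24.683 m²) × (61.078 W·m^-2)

Reduce each to base SI dimensions:
  A. C·V = s·A·J·C⁻¹ = kg·m²·s⁻²
  B. [kg·m²·s⁻³] / [s⁻¹] = kg·m²·s⁻²
  C. [kg·m²·s⁻²·mol⁻¹] · [mol] = kg·m²·s⁻²
  D. [m²] · [kg·s⁻³] = kg·m²·s⁻³
All reduce to kg·m²·s⁻² except D., which is kg·m²·s⁻³.

D.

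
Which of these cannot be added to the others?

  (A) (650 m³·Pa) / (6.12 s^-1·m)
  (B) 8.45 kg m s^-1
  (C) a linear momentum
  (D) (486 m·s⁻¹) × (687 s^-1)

(D)

Dimensions:
  (A) [kg·m²·s⁻²] / [m·s⁻¹] = kg·m·s⁻¹
  (B) kg·m·s⁻¹
  (C) [linear momentum] = kg·m·s⁻¹
  (D) [m·s⁻¹] · [s⁻¹] = m·s⁻²
All reduce to kg·m·s⁻¹ except (D), which is m·s⁻².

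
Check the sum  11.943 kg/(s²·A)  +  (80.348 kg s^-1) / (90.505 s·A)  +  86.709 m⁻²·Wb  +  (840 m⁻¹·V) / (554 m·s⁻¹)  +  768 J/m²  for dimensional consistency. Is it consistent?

No

In SI base units:
  11.943 kg/(s²·A):  kg·s⁻²·A⁻¹
  (80.348 kg s^-1) / (90.505 s·A):  [kg·s⁻¹] / [s·A] = kg·s⁻²·A⁻¹
  86.709 m⁻²·Wb:  Wb·m⁻² = V·s·m⁻² = kg·s⁻²·A⁻¹
  (840 m⁻¹·V) / (554 m·s⁻¹):  [kg·m·s⁻³·A⁻¹] / [m·s⁻¹] = kg·s⁻²·A⁻¹
  768 J/m²:  J·m⁻² = N·m·m⁻² = kg·s⁻²
The terms do not share a single dimension (kg·s⁻² vs kg·s⁻²·A⁻¹).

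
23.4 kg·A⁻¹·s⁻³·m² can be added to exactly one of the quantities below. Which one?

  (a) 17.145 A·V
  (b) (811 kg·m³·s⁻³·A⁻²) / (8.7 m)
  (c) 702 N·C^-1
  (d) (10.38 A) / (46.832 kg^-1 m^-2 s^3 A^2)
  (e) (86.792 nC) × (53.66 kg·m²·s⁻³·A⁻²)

Reference: kg·m²·s⁻³·A⁻¹.
Each option:
  (a) V·A = J·C⁻¹·A = kg·m²·s⁻³
  (b) [kg·m³·s⁻³·A⁻²] / [m] = kg·m²·s⁻³·A⁻²
  (c) N·C⁻¹ = kg·m·s⁻²·(s·A)⁻¹ = kg·m·s⁻³·A⁻¹
  (d) [A] / [kg⁻¹·m⁻²·s³·A²] = kg·m²·s⁻³·A⁻¹  ← same
  (e) [s·A] · [kg·m²·s⁻³·A⁻²] = kg·m²·s⁻²·A⁻¹
Only (d) matches kg·m²·s⁻³·A⁻¹.

(d)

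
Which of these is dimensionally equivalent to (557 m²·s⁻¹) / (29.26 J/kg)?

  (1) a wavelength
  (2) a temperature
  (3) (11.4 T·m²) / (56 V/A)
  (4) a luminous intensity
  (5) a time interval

(5)

Reference: [m²·s⁻¹] / [m²·s⁻²] = s.
Each option:
  (1) [wavelength] = m
  (2) [temperature] = K
  (3) [kg·m²·s⁻²·A⁻¹] / [kg·m²·s⁻³·A⁻²] = s·A
  (4) [luminous intensity] = cd
  (5) [time interval] = s  ← same
Only (5) matches s.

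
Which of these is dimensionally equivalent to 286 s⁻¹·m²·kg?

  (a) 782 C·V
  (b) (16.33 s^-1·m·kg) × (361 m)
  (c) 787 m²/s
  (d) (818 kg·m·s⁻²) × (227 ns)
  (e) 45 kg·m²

Reference: kg·m²·s⁻¹.
Each option:
  (a) C·V = s·A·J·C⁻¹ = kg·m²·s⁻²
  (b) [kg·m·s⁻¹] · [m] = kg·m²·s⁻¹  ← same
  (c) m²·s⁻¹
  (d) [kg·m·s⁻²] · [s] = kg·m·s⁻¹
  (e) kg·m²
Only (b) matches kg·m²·s⁻¹.

(b)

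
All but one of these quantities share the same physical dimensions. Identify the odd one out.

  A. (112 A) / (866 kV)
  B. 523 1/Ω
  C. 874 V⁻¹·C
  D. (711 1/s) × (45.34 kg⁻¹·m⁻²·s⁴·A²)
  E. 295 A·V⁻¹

Reduce each to base SI dimensions:
  A. [A] / [kg·m²·s⁻³·A⁻¹] = kg⁻¹·m⁻²·s³·A²
  B. Ω⁻¹ = (V·A⁻¹)⁻¹ = kg⁻¹·m⁻²·s³·A²
  C. C·V⁻¹ = s·A·(J·C⁻¹)⁻¹ = kg⁻¹·m⁻²·s⁴·A²
  D. [s⁻¹] · [kg⁻¹·m⁻²·s⁴·A²] = kg⁻¹·m⁻²·s³·A²
  E. A·V⁻¹ = A·(J·C⁻¹)⁻¹ = kg⁻¹·m⁻²·s³·A²
All reduce to kg⁻¹·m⁻²·s³·A² except C., which is kg⁻¹·m⁻²·s⁴·A².

C.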